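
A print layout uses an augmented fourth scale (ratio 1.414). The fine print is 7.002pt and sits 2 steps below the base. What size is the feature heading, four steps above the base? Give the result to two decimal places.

55.97pt

Moving from step -2 to step +4 is 6 steps up, so multiply by r⁶.
7.002 × 1.414⁶ = 7.002 × 7.99275 ≈ 55.965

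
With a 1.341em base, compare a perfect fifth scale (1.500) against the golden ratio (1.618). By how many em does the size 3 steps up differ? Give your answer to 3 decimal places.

1.154em

Perfect fifth: 1.341 × 1.500³ = 4.52588em
Golden ratio: 1.341 × 1.618³ = 5.68021em
Difference: 5.68021 − 4.52588 = 1.15433em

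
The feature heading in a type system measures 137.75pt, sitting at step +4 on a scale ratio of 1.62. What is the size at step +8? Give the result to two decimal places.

137.75 × 1.62⁴ = 137.75 × 6.88748 ≈ 948.750

948.75pt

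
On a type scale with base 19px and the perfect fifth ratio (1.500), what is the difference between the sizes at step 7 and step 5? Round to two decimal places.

Step 5: 19.0 × 1.500⁵ = 144.2812px
Step 7: 19.0 × 1.500⁷ = 324.6328px
Difference: 324.6328 − 144.2812 = 180.3516px

180.35px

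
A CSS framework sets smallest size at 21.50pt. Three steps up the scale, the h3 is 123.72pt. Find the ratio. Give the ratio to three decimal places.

The ratio satisfies 21.50 × r³ = 123.72, so r = (123.72 / 21.50)^(1/3).
r = 5.7544^(1/3) ≈ 1.7920

1.792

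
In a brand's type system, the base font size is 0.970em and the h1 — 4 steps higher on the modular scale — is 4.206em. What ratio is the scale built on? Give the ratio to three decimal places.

r⁴ = 4.206 / 0.970, so r = (4.206/0.970)^(1/4).
r = 4.3361^(1/4) ≈ 1.4430

1.443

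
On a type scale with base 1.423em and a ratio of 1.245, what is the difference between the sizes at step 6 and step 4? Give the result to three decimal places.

1.880em

Step 4: 1.423 × 1.245⁴ = 3.41887em
Step 6: 1.423 × 1.245⁶ = 5.29933em
Difference: 5.29933 − 3.41887 = 1.88046em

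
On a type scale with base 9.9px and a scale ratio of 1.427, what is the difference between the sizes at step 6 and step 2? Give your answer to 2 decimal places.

63.44px

Step 2: 9.9 × 1.427² = 20.1597px
Step 6: 9.9 × 1.427⁶ = 83.5948px
Difference: 83.5948 − 20.1597 = 63.4351px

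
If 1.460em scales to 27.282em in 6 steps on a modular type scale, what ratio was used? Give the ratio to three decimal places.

1.629

The ratio satisfies 1.460 × r⁶ = 27.282, so r = (27.282 / 1.460)^(1/6).
r = 18.6863^(1/6) ≈ 1.6290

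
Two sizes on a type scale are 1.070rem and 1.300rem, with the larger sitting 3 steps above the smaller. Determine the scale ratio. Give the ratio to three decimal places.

The ratio satisfies 1.070 × r³ = 1.300, so r = (1.300 / 1.070)^(1/3).
r = 1.2150^(1/3) ≈ 1.0671

1.067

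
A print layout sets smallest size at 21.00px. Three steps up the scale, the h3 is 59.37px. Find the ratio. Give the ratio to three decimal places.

r³ = 59.37 / 21.00, so r = (59.37/21.00)^(1/3).
r = 2.8271^(1/3) ≈ 1.4140

1.414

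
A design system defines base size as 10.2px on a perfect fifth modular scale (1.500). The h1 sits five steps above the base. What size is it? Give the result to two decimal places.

77.46px

Each step on a modular scale multiplies by the ratio, so the size n steps from the base is base × ratioⁿ.
10.2 × 1.500⁵ = 10.2 × 7.59375 ≈ 77.46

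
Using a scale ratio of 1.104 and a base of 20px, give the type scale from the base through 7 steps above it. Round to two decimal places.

20.00px, 22.08px, 24.38px, 26.91px, 29.71px, 32.80px, 36.21px, 39.98px

Step 0: 20px
Step 1: 20.0 × 1.104 = 22.08
Step 2: 20.0 × 1.104² = 24.38
Step 3: 20.0 × 1.104³ = 26.91
Step 4: 20.0 × 1.104⁴ = 29.71
Step 5: 20.0 × 1.104⁵ = 32.80
Step 6: 20.0 × 1.104⁶ = 36.21
Step 7: 20.0 × 1.104⁷ = 39.98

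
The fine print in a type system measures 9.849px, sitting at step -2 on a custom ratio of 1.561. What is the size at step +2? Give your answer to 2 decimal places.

58.48px

9.849 × 1.561⁴ = 9.849 × 5.93761 ≈ 58.480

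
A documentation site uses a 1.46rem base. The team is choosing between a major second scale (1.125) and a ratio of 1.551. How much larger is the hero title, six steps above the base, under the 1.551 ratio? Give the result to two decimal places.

17.36rem

Major second: 1.46 × 1.125⁶ = 2.9598rem
At 1.551: 1.46 × 1.551⁶ = 20.3247rem
Difference: 20.3247 − 2.9598 = 17.3649rem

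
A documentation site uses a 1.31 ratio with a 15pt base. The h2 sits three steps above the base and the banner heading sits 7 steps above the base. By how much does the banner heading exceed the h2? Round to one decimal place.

65.6pt

Step 3: 15.0 × 1.31³ = 33.721pt
Step 7: 15.0 × 1.31⁷ = 99.309pt
Difference: 99.309 − 33.721 = 65.588pt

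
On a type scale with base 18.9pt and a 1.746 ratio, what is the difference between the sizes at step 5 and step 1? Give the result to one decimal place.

Step 1: 18.9 × 1.746 = 32.999pt
Step 5: 18.9 × 1.746⁵ = 306.678pt
Difference: 306.678 − 32.999 = 273.679pt

273.7pt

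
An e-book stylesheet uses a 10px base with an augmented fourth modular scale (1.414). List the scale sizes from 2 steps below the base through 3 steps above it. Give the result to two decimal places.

Step -2: 10.0 ÷ 1.414² = 5.00
Step -1: 10.0 ÷ 1.414 = 7.07
Step 0: 10px
Step 1: 10.0 × 1.414 = 14.14
Step 2: 10.0 × 1.414² = 19.99
Step 3: 10.0 × 1.414³ = 28.27

5.00px, 7.07px, 10.00px, 14.14px, 19.99px, 28.27px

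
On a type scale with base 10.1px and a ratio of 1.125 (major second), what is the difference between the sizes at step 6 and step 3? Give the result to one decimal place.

6.1px

Step 3: 10.1 × 1.125³ = 14.381px
Step 6: 10.1 × 1.125⁶ = 20.476px
Difference: 20.476 − 14.381 = 6.095px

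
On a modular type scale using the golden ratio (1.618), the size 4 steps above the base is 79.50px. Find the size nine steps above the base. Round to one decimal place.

881.6px

Moving from step +4 to step +9 is 5 steps up, so multiply by r⁵.
79.50 × 1.618⁵ = 79.50 × 11.08901 ≈ 881.576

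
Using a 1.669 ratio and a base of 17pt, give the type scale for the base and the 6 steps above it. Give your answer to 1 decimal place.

17.0pt, 28.4pt, 47.4pt, 79.0pt, 131.9pt, 220.2pt, 367.4pt

Step 0: 17pt
Step 1: 17.0 × 1.669 = 28.4
Step 2: 17.0 × 1.669² = 47.4
Step 3: 17.0 × 1.669³ = 79.0
Step 4: 17.0 × 1.669⁴ = 131.9
Step 5: 17.0 × 1.669⁵ = 220.2
Step 6: 17.0 × 1.669⁶ = 367.4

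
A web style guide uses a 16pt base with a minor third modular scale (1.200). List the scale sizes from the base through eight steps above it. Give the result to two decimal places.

Step 0: 16pt
Step 1: 16.0 × 1.200 = 19.20
Step 2: 16.0 × 1.200² = 23.04
Step 3: 16.0 × 1.200³ = 27.65
Step 4: 16.0 × 1.200⁴ = 33.18
Step 5: 16.0 × 1.200⁵ = 39.81
Step 6: 16.0 × 1.200⁶ = 47.78
Step 7: 16.0 × 1.200⁷ = 57.33
Step 8: 16.0 × 1.200⁸ = 68.80

16.00pt, 19.20pt, 23.04pt, 27.65pt, 33.18pt, 39.81pt, 47.78pt, 57.33pt, 68.80pt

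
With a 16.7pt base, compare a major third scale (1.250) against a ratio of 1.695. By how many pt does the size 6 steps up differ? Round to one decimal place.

Major third: 16.7 × 1.250⁶ = 63.705pt
At 1.695: 16.7 × 1.695⁶ = 396.036pt
Difference: 396.036 − 63.705 = 332.331pt

332.3pt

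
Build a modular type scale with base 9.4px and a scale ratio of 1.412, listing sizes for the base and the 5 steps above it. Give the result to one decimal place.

9.4px, 13.3px, 18.7px, 26.5px, 37.4px, 52.8px

Step 0: 9.4px
Step 1: 9.4 × 1.412 = 13.3
Step 2: 9.4 × 1.412² = 18.7
Step 3: 9.4 × 1.412³ = 26.5
Step 4: 9.4 × 1.412⁴ = 37.4
Step 5: 9.4 × 1.412⁵ = 52.8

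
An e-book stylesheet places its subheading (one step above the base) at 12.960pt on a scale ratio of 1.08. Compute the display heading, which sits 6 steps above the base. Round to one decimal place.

19.0pt

Moving from step +1 to step +6 is 5 steps up, so multiply by r⁵.
12.960 × 1.08⁵ = 12.960 × 1.46933 ≈ 19.042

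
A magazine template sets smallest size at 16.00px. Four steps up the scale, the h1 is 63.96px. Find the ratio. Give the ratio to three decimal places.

1.414

r⁴ = 63.96 / 16.00, so r = (63.96/16.00)^(1/4).
r = 3.9975^(1/4) ≈ 1.4140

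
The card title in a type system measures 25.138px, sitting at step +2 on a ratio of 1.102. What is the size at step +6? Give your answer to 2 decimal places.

25.138 × 1.102⁴ = 25.138 × 1.47478 ≈ 37.073

37.07px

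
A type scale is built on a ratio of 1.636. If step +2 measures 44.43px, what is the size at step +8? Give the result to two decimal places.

Moving from step +2 to step +8 is 6 steps up, so multiply by r⁶.
44.43 × 1.636⁶ = 44.43 × 19.17343 ≈ 851.875

851.88px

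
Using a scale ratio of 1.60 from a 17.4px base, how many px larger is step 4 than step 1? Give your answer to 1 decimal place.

86.2px

Step 1: 17.4 × 1.60 = 27.840px
Step 4: 17.4 × 1.60⁴ = 114.033px
Difference: 114.033 − 27.840 = 86.193px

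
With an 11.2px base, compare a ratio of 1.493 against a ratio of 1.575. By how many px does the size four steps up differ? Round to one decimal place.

13.3px

At 1.493: 11.2 × 1.493⁴ = 55.649px
At 1.575: 11.2 × 1.575⁴ = 68.919px
Difference: 68.919 − 55.649 = 13.270px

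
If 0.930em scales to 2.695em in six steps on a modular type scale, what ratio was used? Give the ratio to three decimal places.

1.194

The ratio satisfies 0.930 × r⁶ = 2.695, so r = (2.695 / 0.930)^(1/6).
r = 2.8978^(1/6) ≈ 1.1940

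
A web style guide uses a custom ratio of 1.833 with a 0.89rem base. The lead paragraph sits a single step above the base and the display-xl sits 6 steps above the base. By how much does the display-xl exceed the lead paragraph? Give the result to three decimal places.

32.126rem

Step 1: 0.89 × 1.833 = 1.63137rem
Step 6: 0.89 × 1.833⁶ = 33.75707rem
Difference: 33.75707 − 1.63137 = 32.12570rem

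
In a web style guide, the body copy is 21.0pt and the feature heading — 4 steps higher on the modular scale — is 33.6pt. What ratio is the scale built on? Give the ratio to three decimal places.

1.125

The ratio satisfies 21.0 × r⁴ = 33.6, so r = (33.6 / 21.0)^(1/4).
r = 1.6000^(1/4) ≈ 1.1247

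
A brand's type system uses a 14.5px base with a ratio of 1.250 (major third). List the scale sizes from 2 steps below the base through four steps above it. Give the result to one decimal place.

Step -2: 14.5 ÷ 1.250² = 9.3
Step -1: 14.5 ÷ 1.250 = 11.6
Step 0: 14.5px
Step 1: 14.5 × 1.250 = 18.1
Step 2: 14.5 × 1.250² = 22.7
Step 3: 14.5 × 1.250³ = 28.3
Step 4: 14.5 × 1.250⁴ = 35.4

9.3px, 11.6px, 14.5px, 18.1px, 22.7px, 28.3px, 35.4px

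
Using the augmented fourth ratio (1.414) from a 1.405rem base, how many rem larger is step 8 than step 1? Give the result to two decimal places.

Step 1: 1.405 × 1.414 = 1.9867rem
Step 8: 1.405 × 1.414⁸ = 22.4529rem
Difference: 22.4529 − 1.9867 = 20.4662rem

20.47rem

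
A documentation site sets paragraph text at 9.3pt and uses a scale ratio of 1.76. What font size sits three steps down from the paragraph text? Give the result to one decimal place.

1.7pt

A modular type scale is a geometric sequence: sizeₙ = base × rⁿ.
9.3 ÷ 1.76³ = 9.3 ÷ 5.45178 ≈ 1.71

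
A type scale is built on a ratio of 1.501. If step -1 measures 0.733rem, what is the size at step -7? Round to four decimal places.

0.0641rem

0.733 ÷ 1.501⁶ = 0.733 ÷ 11.43626 ≈ 0.0641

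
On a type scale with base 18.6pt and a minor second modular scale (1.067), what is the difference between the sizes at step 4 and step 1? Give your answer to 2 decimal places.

4.26pt

Step 1: 18.6 × 1.067 = 19.8462pt
Step 4: 18.6 × 1.067⁴ = 24.1085pt
Difference: 24.1085 − 19.8462 = 4.2623pt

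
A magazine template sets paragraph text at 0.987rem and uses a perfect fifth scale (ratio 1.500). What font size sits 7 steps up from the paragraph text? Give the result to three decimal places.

A modular type scale is a geometric sequence: sizeₙ = base × rⁿ.
0.987 × 1.500⁷ = 0.987 × 17.08594 ≈ 16.864

16.864rem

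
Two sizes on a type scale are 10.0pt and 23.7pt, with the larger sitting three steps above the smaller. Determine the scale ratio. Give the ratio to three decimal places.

1.333

The ratio satisfies 10.0 × r³ = 23.7, so r = (23.7 / 10.0)^(1/3).
r = 2.3700^(1/3) ≈ 1.3333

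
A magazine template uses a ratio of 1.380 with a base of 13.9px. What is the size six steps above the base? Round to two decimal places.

96.00px

13.9 × 1.380⁶ = 13.9 × 6.90676 ≈ 96.00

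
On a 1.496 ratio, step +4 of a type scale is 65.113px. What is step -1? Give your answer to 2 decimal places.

65.113 ÷ 1.496⁵ = 65.113 ÷ 7.49304 ≈ 8.690

8.69px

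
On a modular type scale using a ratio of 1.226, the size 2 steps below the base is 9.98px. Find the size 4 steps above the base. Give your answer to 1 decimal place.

9.98 × 1.226⁶ = 9.98 × 3.39581 ≈ 33.890

33.9px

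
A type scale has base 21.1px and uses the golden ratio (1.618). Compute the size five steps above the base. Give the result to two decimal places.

A modular type scale is a geometric sequence: sizeₙ = base × rⁿ.
21.1 × 1.618⁵ = 21.1 × 11.08901 ≈ 233.98

233.98px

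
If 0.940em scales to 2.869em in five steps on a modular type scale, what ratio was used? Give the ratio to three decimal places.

1.250

r⁵ = 2.869 / 0.940, so r = (2.869/0.940)^(1/5).
r = 3.0521^(1/5) ≈ 1.2500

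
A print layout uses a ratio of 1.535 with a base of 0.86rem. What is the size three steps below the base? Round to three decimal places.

0.238rem

0.86 ÷ 1.535³ = 0.86 ÷ 3.61681 ≈ 0.238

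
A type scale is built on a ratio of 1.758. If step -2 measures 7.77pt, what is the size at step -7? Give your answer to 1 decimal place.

7.77 ÷ 1.758⁵ = 7.77 ÷ 16.79169 ≈ 0.463

0.5pt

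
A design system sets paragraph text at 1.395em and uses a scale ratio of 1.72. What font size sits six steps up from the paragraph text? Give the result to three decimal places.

1.395 × 1.72⁶ = 1.395 × 25.89230 ≈ 36.120

36.120em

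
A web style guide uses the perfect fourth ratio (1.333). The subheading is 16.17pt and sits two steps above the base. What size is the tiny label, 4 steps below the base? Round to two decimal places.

2.88pt

Moving from step +2 to step -4 is 6 steps down, so divide by r⁶.
16.17 ÷ 1.333⁶ = 16.17 ÷ 5.61023 ≈ 2.882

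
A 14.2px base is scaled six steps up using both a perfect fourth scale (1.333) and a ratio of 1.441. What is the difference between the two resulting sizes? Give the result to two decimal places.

47.47px

Perfect fourth: 14.2 × 1.333⁶ = 79.6653px
At 1.441: 14.2 × 1.441⁶ = 127.1371px
Difference: 127.1371 − 79.6653 = 47.4718px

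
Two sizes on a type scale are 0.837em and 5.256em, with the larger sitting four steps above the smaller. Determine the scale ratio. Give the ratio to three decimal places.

1.583

The ratio satisfies 0.837 × r⁴ = 5.256, so r = (5.256 / 0.837)^(1/4).
r = 6.2796^(1/4) ≈ 1.5830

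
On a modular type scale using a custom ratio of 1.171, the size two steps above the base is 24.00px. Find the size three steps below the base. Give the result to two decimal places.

10.90px

24.00 ÷ 1.171⁵ = 24.00 ÷ 2.20183 ≈ 10.900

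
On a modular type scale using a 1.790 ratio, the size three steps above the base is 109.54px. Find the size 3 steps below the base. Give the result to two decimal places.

3.33px

The gap is -3 − (3) = -6 steps, so the factor is 1.790^-6.
109.54 ÷ 1.790⁶ = 109.54 ÷ 32.89411 ≈ 3.330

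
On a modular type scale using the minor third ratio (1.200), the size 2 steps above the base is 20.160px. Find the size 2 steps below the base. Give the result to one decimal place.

9.7px

20.160 ÷ 1.200⁴ = 20.160 ÷ 2.07360 ≈ 9.722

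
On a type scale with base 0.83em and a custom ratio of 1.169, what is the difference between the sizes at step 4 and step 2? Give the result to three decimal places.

Step 2: 0.83 × 1.169² = 1.13425em
Step 4: 0.83 × 1.169⁴ = 1.55002em
Difference: 1.55002 − 1.13425 = 0.41577em

0.416em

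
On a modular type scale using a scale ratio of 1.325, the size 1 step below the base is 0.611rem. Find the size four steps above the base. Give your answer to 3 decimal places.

0.611 × 1.325⁵ = 0.611 × 4.08394 ≈ 2.495

2.495rem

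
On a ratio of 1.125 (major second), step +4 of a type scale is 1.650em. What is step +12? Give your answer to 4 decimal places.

1.650 × 1.125⁸ = 1.650 × 2.56578 ≈ 4.2335

4.2335em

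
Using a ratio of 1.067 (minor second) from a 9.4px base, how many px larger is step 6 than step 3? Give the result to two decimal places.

Step 3: 9.4 × 1.067³ = 11.4188px
Step 6: 9.4 × 1.067⁶ = 13.8712px
Difference: 13.8712 − 11.4188 = 2.4524px

2.45px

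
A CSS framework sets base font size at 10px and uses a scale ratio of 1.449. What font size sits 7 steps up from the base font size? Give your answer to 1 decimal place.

A modular type scale is a geometric sequence: sizeₙ = base × rⁿ.
10.0 × 1.449⁷ = 10.0 × 13.41154 ≈ 134.12

134.1px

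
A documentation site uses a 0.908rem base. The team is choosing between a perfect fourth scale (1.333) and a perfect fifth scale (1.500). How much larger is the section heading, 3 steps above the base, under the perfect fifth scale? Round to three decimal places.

Perfect fourth: 0.908 × 1.333³ = 2.15068rem
Perfect fifth: 0.908 × 1.500³ = 3.06450rem
Difference: 3.06450 − 2.15068 = 0.91382rem

0.914rem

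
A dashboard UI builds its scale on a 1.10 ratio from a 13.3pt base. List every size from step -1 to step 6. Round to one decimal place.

12.1pt, 13.3pt, 14.6pt, 16.1pt, 17.7pt, 19.5pt, 21.4pt, 23.6pt

Step -1: 13.3 ÷ 1.10 = 12.1
Step 0: 13.3pt
Step 1: 13.3 × 1.10 = 14.6
Step 2: 13.3 × 1.10² = 16.1
Step 3: 13.3 × 1.10³ = 17.7
Step 4: 13.3 × 1.10⁴ = 19.5
Step 5: 13.3 × 1.10⁵ = 21.4
Step 6: 13.3 × 1.10⁶ = 23.6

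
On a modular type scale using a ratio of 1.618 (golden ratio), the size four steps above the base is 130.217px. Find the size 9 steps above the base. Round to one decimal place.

1444.0px

Moving from step +4 to step +9 is 5 steps up, so multiply by r⁵.
130.217 × 1.618⁵ = 130.217 × 11.08901 ≈ 1443.977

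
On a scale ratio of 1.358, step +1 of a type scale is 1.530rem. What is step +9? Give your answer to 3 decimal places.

17.697rem

Moving from step +1 to step +9 is 8 steps up, so multiply by r⁸.
1.530 × 1.358⁸ = 1.530 × 11.56640 ≈ 17.697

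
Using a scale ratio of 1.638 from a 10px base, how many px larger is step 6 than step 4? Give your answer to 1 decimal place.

Step 4: 10.0 × 1.638⁴ = 71.987px
Step 6: 10.0 × 1.638⁶ = 193.145px
Difference: 193.145 − 71.987 = 121.158px

121.2px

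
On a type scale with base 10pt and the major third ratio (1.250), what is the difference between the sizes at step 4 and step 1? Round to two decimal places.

11.91pt

Step 1: 10.0 × 1.250 = 12.5000pt
Step 4: 10.0 × 1.250⁴ = 24.4141pt
Difference: 24.4141 − 12.5000 = 11.9141pt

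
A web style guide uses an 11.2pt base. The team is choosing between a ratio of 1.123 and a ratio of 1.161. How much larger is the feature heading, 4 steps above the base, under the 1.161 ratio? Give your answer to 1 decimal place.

2.5pt

At 1.123: 11.2 × 1.123⁴ = 17.813pt
At 1.161: 11.2 × 1.161⁴ = 20.349pt
Difference: 20.349 − 17.813 = 2.536pt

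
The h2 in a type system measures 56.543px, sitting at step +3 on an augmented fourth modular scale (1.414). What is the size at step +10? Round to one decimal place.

The gap is 10 − (3) = 7 steps, so the factor is 1.414^7.
56.543 × 1.414⁷ = 56.543 × 11.30175 ≈ 639.035

639.0px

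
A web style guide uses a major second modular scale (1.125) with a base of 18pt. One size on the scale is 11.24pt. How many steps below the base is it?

4

1.125ⁿ = 18 / 11.24 = 1.6014
n = ln(1.6014) / ln(1.125) = 0.4709 / 0.1178 ≈ 4.00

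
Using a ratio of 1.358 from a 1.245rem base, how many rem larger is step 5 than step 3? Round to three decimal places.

2.632rem

Step 3: 1.245 × 1.358³ = 3.11795rem
Step 5: 1.245 × 1.358⁵ = 5.75000rem
Difference: 5.75000 − 3.11795 = 2.63205rem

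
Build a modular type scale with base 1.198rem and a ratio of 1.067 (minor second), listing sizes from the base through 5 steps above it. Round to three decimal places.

Step 0: 1.198rem
Step 1: 1.198 × 1.067 = 1.278
Step 2: 1.198 × 1.067² = 1.364
Step 3: 1.198 × 1.067³ = 1.455
Step 4: 1.198 × 1.067⁴ = 1.553
Step 5: 1.198 × 1.067⁵ = 1.657

1.198rem, 1.278rem, 1.364rem, 1.455rem, 1.553rem, 1.657rem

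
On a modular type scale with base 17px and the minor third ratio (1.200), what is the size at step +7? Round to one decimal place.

17.0 × 1.200⁷ = 17.0 × 3.58318 ≈ 60.91

60.9px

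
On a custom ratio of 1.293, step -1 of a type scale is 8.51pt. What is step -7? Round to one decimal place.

1.8pt

The gap is -7 − (-1) = -6 steps, so the factor is 1.293^-6.
8.51 ÷ 1.293⁶ = 8.51 ÷ 4.67295 ≈ 1.821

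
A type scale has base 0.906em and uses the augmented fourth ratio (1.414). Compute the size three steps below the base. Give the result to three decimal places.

0.320em

A modular type scale is a geometric sequence: sizeₙ = base × rⁿ.
0.906 ÷ 1.414³ = 0.906 ÷ 2.82715 ≈ 0.320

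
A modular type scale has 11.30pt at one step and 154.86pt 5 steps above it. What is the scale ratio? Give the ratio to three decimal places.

The ratio satisfies 11.30 × r⁵ = 154.86, so r = (154.86 / 11.30)^(1/5).
r = 13.7044^(1/5) ≈ 1.6880

1.688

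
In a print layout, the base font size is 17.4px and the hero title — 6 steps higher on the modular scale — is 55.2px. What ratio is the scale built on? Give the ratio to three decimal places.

1.212

The ratio satisfies 17.4 × r⁶ = 55.2, so r = (55.2 / 17.4)^(1/6).
r = 3.1724^(1/6) ≈ 1.2122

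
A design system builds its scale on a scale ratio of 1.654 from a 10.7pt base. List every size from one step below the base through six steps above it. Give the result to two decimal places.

Step -1: 10.7 ÷ 1.654 = 6.47
Step 0: 10.7pt
Step 1: 10.7 × 1.654 = 17.70
Step 2: 10.7 × 1.654² = 29.27
Step 3: 10.7 × 1.654³ = 48.42
Step 4: 10.7 × 1.654⁴ = 80.08
Step 5: 10.7 × 1.654⁵ = 132.45
Step 6: 10.7 × 1.654⁶ = 219.08

6.47pt, 10.70pt, 17.70pt, 29.27pt, 48.42pt, 80.08pt, 132.45pt, 219.08pt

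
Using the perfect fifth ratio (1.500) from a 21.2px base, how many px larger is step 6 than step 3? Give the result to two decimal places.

169.93px

Step 3: 21.2 × 1.500³ = 71.5500px
Step 6: 21.2 × 1.500⁶ = 241.4812px
Difference: 241.4812 − 71.5500 = 169.9312px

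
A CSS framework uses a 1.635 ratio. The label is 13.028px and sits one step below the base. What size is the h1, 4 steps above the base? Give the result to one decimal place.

152.2px

13.028 × 1.635⁵ = 13.028 × 11.68393 ≈ 152.218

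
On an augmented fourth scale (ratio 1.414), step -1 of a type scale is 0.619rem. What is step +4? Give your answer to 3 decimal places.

3.499rem

0.619 × 1.414⁵ = 0.619 × 5.65258 ≈ 3.499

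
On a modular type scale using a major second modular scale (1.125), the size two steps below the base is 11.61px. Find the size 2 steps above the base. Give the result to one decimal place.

18.6px

11.61 × 1.125⁴ = 11.61 × 1.60181 ≈ 18.597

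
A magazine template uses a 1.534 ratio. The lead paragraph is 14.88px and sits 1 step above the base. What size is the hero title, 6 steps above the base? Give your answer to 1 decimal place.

126.4px

14.88 × 1.534⁵ = 14.88 × 8.49428 ≈ 126.395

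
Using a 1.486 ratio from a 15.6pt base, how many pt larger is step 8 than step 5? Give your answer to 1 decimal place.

257.9pt

Step 5: 15.6 × 1.486⁵ = 113.036pt
Step 8: 15.6 × 1.486⁸ = 370.916pt
Difference: 370.916 − 113.036 = 257.880pt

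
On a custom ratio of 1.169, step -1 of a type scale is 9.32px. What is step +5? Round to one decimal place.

23.8px

The gap is 5 − (-1) = 6 steps, so the factor is 1.169^6.
9.32 × 1.169⁶ = 9.32 × 2.55204 ≈ 23.785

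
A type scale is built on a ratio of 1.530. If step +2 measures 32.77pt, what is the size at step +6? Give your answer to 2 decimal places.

Moving from step +2 to step +6 is 4 steps up, so multiply by r⁴.
32.77 × 1.530⁴ = 32.77 × 5.47981 ≈ 179.573

179.57pt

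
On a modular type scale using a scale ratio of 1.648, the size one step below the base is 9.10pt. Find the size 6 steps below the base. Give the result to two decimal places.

9.10 ÷ 1.648⁵ = 9.10 ÷ 12.15587 ≈ 0.749

0.75pt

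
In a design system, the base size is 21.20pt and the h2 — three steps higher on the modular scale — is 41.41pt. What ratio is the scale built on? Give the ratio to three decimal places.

r³ = 41.41 / 21.20, so r = (41.41/21.20)^(1/3).
r = 1.9533^(1/3) ≈ 1.2500

1.250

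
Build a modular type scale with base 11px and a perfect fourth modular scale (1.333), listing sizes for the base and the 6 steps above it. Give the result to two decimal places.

Step 0: 11px
Step 1: 11.0 × 1.333 = 14.66
Step 2: 11.0 × 1.333² = 19.55
Step 3: 11.0 × 1.333³ = 26.05
Step 4: 11.0 × 1.333⁴ = 34.73
Step 5: 11.0 × 1.333⁵ = 46.30
Step 6: 11.0 × 1.333⁶ = 61.71

11.00px, 14.66px, 19.55px, 26.05px, 34.73px, 46.30px, 61.71px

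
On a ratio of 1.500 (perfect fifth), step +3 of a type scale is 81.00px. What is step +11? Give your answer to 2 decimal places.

2075.94px

The gap is 11 − (3) = 8 steps, so the factor is 1.500^8.
81.00 × 1.500⁸ = 81.00 × 25.62891 ≈ 2075.941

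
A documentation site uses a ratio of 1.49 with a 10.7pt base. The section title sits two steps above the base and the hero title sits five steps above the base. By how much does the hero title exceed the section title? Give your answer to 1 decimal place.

Step 2: 10.7 × 1.49² = 23.755pt
Step 5: 10.7 × 1.49⁵ = 78.581pt
Difference: 78.581 − 23.755 = 54.826pt

54.8pt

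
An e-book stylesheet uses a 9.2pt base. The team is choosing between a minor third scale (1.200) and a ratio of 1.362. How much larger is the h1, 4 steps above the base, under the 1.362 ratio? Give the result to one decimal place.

12.6pt

Minor third: 9.2 × 1.200⁴ = 19.077pt
At 1.362: 9.2 × 1.362⁴ = 31.659pt
Difference: 31.659 − 19.077 = 12.582pt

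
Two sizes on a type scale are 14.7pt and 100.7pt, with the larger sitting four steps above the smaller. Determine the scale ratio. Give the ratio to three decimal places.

1.618

The ratio satisfies 14.7 × r⁴ = 100.7, so r = (100.7 / 14.7)^(1/4).
r = 6.8503^(1/4) ≈ 1.6178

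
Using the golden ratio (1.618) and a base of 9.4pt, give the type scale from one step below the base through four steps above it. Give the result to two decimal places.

Step -1: 9.4 ÷ 1.618 = 5.81
Step 0: 9.4pt
Step 1: 9.4 × 1.618 = 15.21
Step 2: 9.4 × 1.618² = 24.61
Step 3: 9.4 × 1.618³ = 39.82
Step 4: 9.4 × 1.618⁴ = 64.42

5.81pt, 9.40pt, 15.21pt, 24.61pt, 39.82pt, 64.42pt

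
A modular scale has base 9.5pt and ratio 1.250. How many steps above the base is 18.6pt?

3

1.250ⁿ = 18.6 / 9.5 = 1.9579
n = ln(1.9579) / ln(1.250) = 0.6719 / 0.2231 ≈ 3.01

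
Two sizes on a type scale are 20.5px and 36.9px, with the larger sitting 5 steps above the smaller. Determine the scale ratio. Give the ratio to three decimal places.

1.125

r⁵ = 36.9 / 20.5, so r = (36.9/20.5)^(1/5).
r = 1.8000^(1/5) ≈ 1.1247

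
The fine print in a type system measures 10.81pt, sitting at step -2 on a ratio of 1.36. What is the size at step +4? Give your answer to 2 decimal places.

68.40pt

10.81 × 1.36⁶ = 10.81 × 6.32752 ≈ 68.400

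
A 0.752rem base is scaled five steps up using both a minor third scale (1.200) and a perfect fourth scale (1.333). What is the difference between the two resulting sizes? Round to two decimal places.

1.29rem

Minor third: 0.752 × 1.200⁵ = 1.8712rem
Perfect fourth: 0.752 × 1.333⁵ = 3.1650rem
Difference: 3.1650 − 1.8712 = 1.2938rem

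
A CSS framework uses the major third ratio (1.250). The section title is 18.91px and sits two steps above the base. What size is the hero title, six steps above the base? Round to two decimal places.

46.17px

18.91 × 1.250⁴ = 18.91 × 2.44141 ≈ 46.167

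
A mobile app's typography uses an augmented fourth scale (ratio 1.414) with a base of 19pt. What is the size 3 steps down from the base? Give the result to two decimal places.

19.0 ÷ 1.414³ = 19.0 ÷ 2.82715 ≈ 6.72

6.72pt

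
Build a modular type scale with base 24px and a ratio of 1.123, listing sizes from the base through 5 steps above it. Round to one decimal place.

Step 0: 24px
Step 1: 24.0 × 1.123 = 27.0
Step 2: 24.0 × 1.123² = 30.3
Step 3: 24.0 × 1.123³ = 34.0
Step 4: 24.0 × 1.123⁴ = 38.2
Step 5: 24.0 × 1.123⁵ = 42.9

24.0px, 27.0px, 30.3px, 34.0px, 38.2px, 42.9px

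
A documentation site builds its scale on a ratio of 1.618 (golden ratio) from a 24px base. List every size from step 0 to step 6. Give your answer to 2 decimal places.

24.00px, 38.83px, 62.83px, 101.66px, 164.48px, 266.14px, 430.61px

Step 0: 24px
Step 1: 24.0 × 1.618 = 38.83
Step 2: 24.0 × 1.618² = 62.83
Step 3: 24.0 × 1.618³ = 101.66
Step 4: 24.0 × 1.618⁴ = 164.48
Step 5: 24.0 × 1.618⁵ = 266.14
Step 6: 24.0 × 1.618⁶ = 430.61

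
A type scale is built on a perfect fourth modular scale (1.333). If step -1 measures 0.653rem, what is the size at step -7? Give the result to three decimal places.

0.116rem

The gap is -7 − (-1) = -6 steps, so the factor is 1.333^-6.
0.653 ÷ 1.333⁶ = 0.653 ÷ 5.61023 ≈ 0.116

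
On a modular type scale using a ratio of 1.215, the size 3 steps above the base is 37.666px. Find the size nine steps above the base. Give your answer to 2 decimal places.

121.17px

The gap is 9 − (3) = 6 steps, so the factor is 1.215^6.
37.666 × 1.215⁶ = 37.666 × 3.21705 ≈ 121.173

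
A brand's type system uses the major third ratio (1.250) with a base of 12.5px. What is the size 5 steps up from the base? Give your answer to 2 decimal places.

12.5 × 1.250⁵ = 12.5 × 3.05176 ≈ 38.15

38.15px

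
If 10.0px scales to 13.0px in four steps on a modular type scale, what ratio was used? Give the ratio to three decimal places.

1.068

The ratio satisfies 10.0 × r⁴ = 13.0, so r = (13.0 / 10.0)^(1/4).
r = 1.3000^(1/4) ≈ 1.0678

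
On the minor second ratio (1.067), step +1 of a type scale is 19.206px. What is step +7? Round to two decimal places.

28.34px

Moving from step +1 to step +7 is 6 steps up, so multiply by r⁶.
19.206 × 1.067⁶ = 19.206 × 1.47566 ≈ 28.342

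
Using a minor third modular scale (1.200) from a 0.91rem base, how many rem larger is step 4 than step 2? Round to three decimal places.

Step 2: 0.91 × 1.200² = 1.31040rem
Step 4: 0.91 × 1.200⁴ = 1.88698rem
Difference: 1.88698 − 1.31040 = 0.57658rem

0.577rem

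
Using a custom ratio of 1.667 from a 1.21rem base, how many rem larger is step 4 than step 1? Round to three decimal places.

7.327rem

Step 1: 1.21 × 1.667 = 2.01707rem
Step 4: 1.21 × 1.667⁴ = 9.34389rem
Difference: 9.34389 − 2.01707 = 7.32682rem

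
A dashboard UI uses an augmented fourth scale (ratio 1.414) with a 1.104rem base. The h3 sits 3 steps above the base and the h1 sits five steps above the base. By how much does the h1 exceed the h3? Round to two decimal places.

Step 3: 1.104 × 1.414³ = 3.1212rem
Step 5: 1.104 × 1.414⁵ = 6.2405rem
Difference: 6.2405 − 3.1212 = 3.1193rem

3.12rem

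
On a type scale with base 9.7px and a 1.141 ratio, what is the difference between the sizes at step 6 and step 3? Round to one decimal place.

7.0px

Step 3: 9.7 × 1.141³ = 14.409px
Step 6: 9.7 × 1.141⁶ = 21.404px
Difference: 21.404 − 14.409 = 6.995px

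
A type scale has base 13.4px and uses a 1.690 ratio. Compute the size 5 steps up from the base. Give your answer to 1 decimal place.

Each step on a modular scale multiplies by the ratio, so the size n steps from the base is base × ratioⁿ.
13.4 × 1.690⁵ = 13.4 × 13.78585 ≈ 184.73

184.7px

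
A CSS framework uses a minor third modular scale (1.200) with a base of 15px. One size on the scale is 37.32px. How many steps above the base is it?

5

1.200ⁿ = 37.32 / 15 = 2.4880
n = ln(2.4880) / ln(1.200) = 0.9115 / 0.1823 ≈ 5.00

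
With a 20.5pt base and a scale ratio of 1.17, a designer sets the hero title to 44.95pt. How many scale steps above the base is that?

5

1.17ⁿ = 44.95 / 20.5 = 2.1927
n = ln(2.1927) / ln(1.17) = 0.7851 / 0.1570 ≈ 5.00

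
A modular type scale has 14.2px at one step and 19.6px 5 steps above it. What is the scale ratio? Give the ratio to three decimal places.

The ratio satisfies 14.2 × r⁵ = 19.6, so r = (19.6 / 14.2)^(1/5).
r = 1.3803^(1/5) ≈ 1.0666

1.067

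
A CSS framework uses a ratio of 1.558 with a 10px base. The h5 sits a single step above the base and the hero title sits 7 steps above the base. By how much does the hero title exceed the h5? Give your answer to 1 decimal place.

207.2px

Step 1: 10.0 × 1.558 = 15.580px
Step 7: 10.0 × 1.558⁷ = 222.829px
Difference: 222.829 − 15.580 = 207.249px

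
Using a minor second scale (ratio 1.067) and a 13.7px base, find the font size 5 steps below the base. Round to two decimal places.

13.7 ÷ 1.067⁵ = 13.7 ÷ 1.38300 ≈ 9.91

9.91px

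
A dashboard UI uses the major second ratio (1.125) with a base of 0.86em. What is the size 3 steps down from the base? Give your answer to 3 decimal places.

0.86 ÷ 1.125³ = 0.86 ÷ 1.42383 ≈ 0.604

0.604em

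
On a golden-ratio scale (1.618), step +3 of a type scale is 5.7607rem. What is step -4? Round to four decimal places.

5.7607 ÷ 1.618⁷ = 5.7607 ÷ 29.03017 ≈ 0.1984

0.1984rem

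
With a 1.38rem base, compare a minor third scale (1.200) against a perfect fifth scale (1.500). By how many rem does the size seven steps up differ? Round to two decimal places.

Minor third: 1.38 × 1.200⁷ = 4.9448rem
Perfect fifth: 1.38 × 1.500⁷ = 23.5786rem
Difference: 23.5786 − 4.9448 = 18.6338rem

18.63rem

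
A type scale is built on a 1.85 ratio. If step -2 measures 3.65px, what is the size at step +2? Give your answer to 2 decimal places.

3.65 × 1.85⁴ = 3.65 × 11.71351 ≈ 42.754

42.75px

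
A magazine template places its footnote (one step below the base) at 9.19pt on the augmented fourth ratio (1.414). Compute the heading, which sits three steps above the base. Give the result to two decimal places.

36.74pt

Moving from step -1 to step +3 is 4 steps up, so multiply by r⁴.
9.19 × 1.414⁴ = 9.19 × 3.99758 ≈ 36.738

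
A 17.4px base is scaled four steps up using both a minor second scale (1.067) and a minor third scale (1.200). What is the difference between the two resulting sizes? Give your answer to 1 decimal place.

13.5px

Minor second: 17.4 × 1.067⁴ = 22.553px
Minor third: 17.4 × 1.200⁴ = 36.081px
Difference: 36.081 − 22.553 = 13.528px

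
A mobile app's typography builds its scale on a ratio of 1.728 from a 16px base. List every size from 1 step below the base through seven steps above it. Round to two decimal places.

9.26px, 16.00px, 27.65px, 47.78px, 82.56px, 142.66px, 246.51px, 425.97px, 736.08px

Step -1: 16.0 ÷ 1.728 = 9.26
Step 0: 16px
Step 1: 16.0 × 1.728 = 27.65
Step 2: 16.0 × 1.728² = 47.78
Step 3: 16.0 × 1.728³ = 82.56
Step 4: 16.0 × 1.728⁴ = 142.66
Step 5: 16.0 × 1.728⁵ = 246.51
Step 6: 16.0 × 1.728⁶ = 425.97
Step 7: 16.0 × 1.728⁷ = 736.08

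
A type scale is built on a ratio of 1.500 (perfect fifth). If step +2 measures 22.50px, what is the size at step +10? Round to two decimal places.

22.50 × 1.500⁸ = 22.50 × 25.62891 ≈ 576.650

576.65px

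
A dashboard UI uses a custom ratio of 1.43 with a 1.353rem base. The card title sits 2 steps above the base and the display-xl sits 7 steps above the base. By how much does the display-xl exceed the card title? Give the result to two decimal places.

Step 2: 1.353 × 1.43² = 2.7667rem
Step 7: 1.353 × 1.43⁷ = 16.5444rem
Difference: 16.5444 − 2.7667 = 13.7777rem

13.78rem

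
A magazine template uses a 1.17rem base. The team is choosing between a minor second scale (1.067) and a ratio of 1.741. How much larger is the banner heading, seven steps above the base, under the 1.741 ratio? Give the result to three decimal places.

54.883rem

Minor second: 1.17 × 1.067⁷ = 1.84220rem
At 1.741: 1.17 × 1.741⁷ = 56.72536rem
Difference: 56.72536 − 1.84220 = 54.88316rem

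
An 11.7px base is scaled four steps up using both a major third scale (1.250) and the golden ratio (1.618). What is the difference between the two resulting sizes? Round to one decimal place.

51.6px

Major third: 11.7 × 1.250⁴ = 28.564px
Golden ratio: 11.7 × 1.618⁴ = 80.186px
Difference: 80.186 − 28.564 = 51.622px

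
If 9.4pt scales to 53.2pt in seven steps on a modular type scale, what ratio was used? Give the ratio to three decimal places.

1.281

The ratio satisfies 9.4 × r⁷ = 53.2, so r = (53.2 / 9.4)^(1/7).
r = 5.6596^(1/7) ≈ 1.2810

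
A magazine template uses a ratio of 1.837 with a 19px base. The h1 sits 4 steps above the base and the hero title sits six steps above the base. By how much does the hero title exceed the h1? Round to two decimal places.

513.78px

Step 4: 19.0 × 1.837⁴ = 216.3666px
Step 6: 19.0 × 1.837⁶ = 730.1440px
Difference: 730.1440 − 216.3666 = 513.7774px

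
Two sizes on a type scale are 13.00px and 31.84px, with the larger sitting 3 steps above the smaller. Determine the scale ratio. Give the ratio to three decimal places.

1.348

The ratio satisfies 13.00 × r³ = 31.84, so r = (31.84 / 13.00)^(1/3).
r = 2.4492^(1/3) ≈ 1.3480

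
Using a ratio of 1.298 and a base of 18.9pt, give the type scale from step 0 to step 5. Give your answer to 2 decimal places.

Step 0: 18.9pt
Step 1: 18.9 × 1.298 = 24.53
Step 2: 18.9 × 1.298² = 31.84
Step 3: 18.9 × 1.298³ = 41.33
Step 4: 18.9 × 1.298⁴ = 53.65
Step 5: 18.9 × 1.298⁵ = 69.64

18.90pt, 24.53pt, 31.84pt, 41.33pt, 53.65pt, 69.64pt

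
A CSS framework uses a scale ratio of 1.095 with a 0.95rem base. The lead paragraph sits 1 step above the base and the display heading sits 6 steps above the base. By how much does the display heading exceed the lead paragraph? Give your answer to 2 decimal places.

0.60rem

Step 1: 0.95 × 1.095 = 1.0402rem
Step 6: 0.95 × 1.095⁶ = 1.6376rem
Difference: 1.6376 − 1.0402 = 0.5974rem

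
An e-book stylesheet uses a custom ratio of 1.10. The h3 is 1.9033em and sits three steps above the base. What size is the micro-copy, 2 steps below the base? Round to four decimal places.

Moving from step +3 to step -2 is 5 steps down, so divide by r⁵.
1.9033 ÷ 1.10⁵ = 1.9033 ÷ 1.61051 ≈ 1.1818

1.1818em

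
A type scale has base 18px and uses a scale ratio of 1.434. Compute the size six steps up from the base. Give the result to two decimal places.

156.52px

Every step multiplies by the scale ratio.
18.0 × 1.434⁶ = 18.0 × 8.69551 ≈ 156.52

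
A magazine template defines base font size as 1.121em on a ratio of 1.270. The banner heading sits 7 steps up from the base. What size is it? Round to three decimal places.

5.974em

1.121 × 1.270⁷ = 1.121 × 5.32876 ≈ 5.974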